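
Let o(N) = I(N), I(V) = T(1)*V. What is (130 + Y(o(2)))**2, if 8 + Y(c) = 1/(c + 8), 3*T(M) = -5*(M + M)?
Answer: 241081/16 ≈ 15068.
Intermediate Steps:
T(M) = -10*M/3 (T(M) = (-5*(M + M))/3 = (-10*M)/3 = -10*M/3)
I(V) = -10*V/3 (I(V) = (-10/3*1)*V = -10*V/3)
o(N) = -10*N/3
Y(c) = -8 + 1/(8 + c) (Y(c) = -8 + 1/(c + 8) = -8 + 1/(8 + c))
(130 + Y(o(2)))**2 = (130 + (-63 - (-80)*2/3)/(8 - 10/3*2))**2 = (130 + (-63 - 8*(-20/3))/(8 - 20/3))**2 = (130 + (-63 + 160/3)/(4/3))**2 = (130 + (3/4)*(-29/3))**2 = (130 - 29/4)**2 = (491/4)**2 = 241081/16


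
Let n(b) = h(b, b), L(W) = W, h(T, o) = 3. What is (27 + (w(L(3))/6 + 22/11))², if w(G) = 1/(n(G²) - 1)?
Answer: 121801/144 ≈ 845.84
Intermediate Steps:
n(b) = 3
w(G) = ½ (w(G) = 1/(3 - 1) = 1/2 = ½)
(27 + (w(L(3))/6 + 22/11))² = (27 + ((½)/6 + 22/11))² = (27 + ((½)*(⅙) + 22*(1/11)))² = (27 + (1/12 + 2))² = (27 + 25/12)² = (349/12)² = 121801/144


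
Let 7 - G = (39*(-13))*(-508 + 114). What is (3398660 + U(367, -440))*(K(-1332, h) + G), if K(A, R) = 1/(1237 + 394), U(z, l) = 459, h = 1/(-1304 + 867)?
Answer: -1107412167591720/1631 ≈ -6.7898e+11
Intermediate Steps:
G = -199751 (G = 7 - 39*(-13)*(-508 + 114) = 7 - (-507)*(-394) = 7 - 1*199758 = 7 - 199758 = -199751)
h = -1/437 (h = 1/(-437) = -1/437 ≈ -0.0022883)
K(A, R) = 1/1631
(3398660 + U(367, -440))*(K(-1332, h) + G) = (3398660 + 459)*(1/1631 - 199751) = 3399119*(-325793880/1631) = -1107412167591720/1631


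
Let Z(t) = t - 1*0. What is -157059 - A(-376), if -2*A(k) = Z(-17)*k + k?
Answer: -154051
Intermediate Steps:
Z(t) = t (Z(t) = t + 0 = t)
A(k) = 8*k (A(k) = -(-17*k + k)/2 = -(-8)*k = 8*k)
-157059 - A(-376) = -157059 - 8*(-376) = -157059 - 1*(-3008) = -157059 + 3008 = -154051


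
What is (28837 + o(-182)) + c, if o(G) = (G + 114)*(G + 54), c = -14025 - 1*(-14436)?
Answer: 37952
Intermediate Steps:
c = 411 (c = -14025 + 14436 = 411)
o(G) = (54 + G)*(114 + G) (o(G) = (114 + G)*(54 + G) = (54 + G)*(114 + G))
(28837 + o(-182)) + c = (28837 + (6156 + (-182)**2 + 168*(-182))) + 411 = (28837 + (6156 + 33124 - 30576)) + 411 = (28837 + 8704) + 411 = 37541 + 411 = 37952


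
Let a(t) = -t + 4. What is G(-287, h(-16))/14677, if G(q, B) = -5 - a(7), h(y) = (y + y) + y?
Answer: -2/14677 ≈ -0.00013627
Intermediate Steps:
a(t) = 4 - t
h(y) = 3*y (h(y) = 2*y + y = 3*y)
G(q, B) = -2 (G(q, B) = -5 - (4 - 1*7) = -5 - (4 - 7) = -5 - 1*(-3) = -5 + 3 = -2)
G(-287, h(-16))/14677 = -2/14677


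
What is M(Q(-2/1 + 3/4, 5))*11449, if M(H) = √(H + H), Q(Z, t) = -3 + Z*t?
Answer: 11449*I*√74/2 ≈ 49244.0*I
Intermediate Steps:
M(H) = √2*√H (M(H) = √(2*H) = √2*√H)
M(Q(-2/1 + 3/4, 5))*11449 = (√2*√(-3 + (-2/1 + 3/4)*5))*11449 = (√2*√(-3 + (-2*1 + 3*(¼))*5))*11449 = (√2*√(-3 + (-2 + ¾)*5))*11449 = (√2*√(-3 - 5/4*5))*11449 = (√2*√(-3 - 25/4))*11449 = (√2*√(-37/4))*11449 = (√2*(I*√37/2))*11449 = (I*√74/2)*11449 = 11449*I*√74/2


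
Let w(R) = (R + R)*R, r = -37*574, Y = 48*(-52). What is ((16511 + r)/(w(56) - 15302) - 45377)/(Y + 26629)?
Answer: -409749583/217920990 ≈ -1.8803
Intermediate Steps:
Y = -2496
r = -21238
w(R) = 2*R**2 (w(R) = (2*R)*R = 2*R**2)
((16511 + r)/(w(56) - 15302) - 45377)/(Y + 26629) = ((16511 - 21238)/(2*56**2 - 15302) - 45377)/(-2496 + 26629) = (-4727/(2*3136 - 15302) - 45377)/24133 = (-4727/(6272 - 15302) - 45377)*(1/24133) = (-4727/(-9030) - 45377)*(1/24133) = (-4727*(-1/9030) - 45377)*(1/24133) = (4727/9030 - 45377)*(1/24133) = -409749583/9030*1/24133 = -409749583/217920990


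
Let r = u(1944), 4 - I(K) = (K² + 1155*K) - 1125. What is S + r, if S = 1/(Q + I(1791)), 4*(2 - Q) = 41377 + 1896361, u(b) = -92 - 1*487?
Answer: -6669604643/11519179 ≈ -579.00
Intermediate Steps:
I(K) = 1129 - K² - 1155*K (I(K) = 4 - ((K² + 1155*K) - 1125) = 4 - (-1125 + K² + 1155*K) = 4 + (1125 - K² - 1155*K) = 1129 - K² - 1155*K)
u(b) = -579 (u(b) = -92 - 487 = -579)
Q = -968865/2 (Q = 2 - (41377 + 1896361)/4 = 2 - ¼*1937738 = 2 - 968869/2 = -968865/2 ≈ -4.8443e+5)
r = -579
S = -2/11519179 (S = 1/(-968865/2 + (1129 - 1*1791² - 1155*1791)) = 1/(-968865/2 + (1129 - 1*3207681 - 2068605)) = 1/(-968865/2 + (1129 - 3207681 - 2068605)) = 1/(-968865/2 - 5275157) = 1/(-11519179/2) = -2/11519179 ≈ -1.7362e-7)
S + r = -2/11519179 - 579 = -6669604643/11519179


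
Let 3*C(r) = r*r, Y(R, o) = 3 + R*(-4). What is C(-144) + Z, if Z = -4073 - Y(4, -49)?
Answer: 2852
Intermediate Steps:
Y(R, o) = 3 - 4*R
C(r) = r**2/3 (C(r) = (r*r)/3 = r**2/3)
Z = -4060 (Z = -4073 - (3 - 4*4) = -4073 - (3 - 16) = -4073 - 1*(-13) = -4073 + 13 = -4060)
C(-144) + Z = (1/3)*(-144)**2 - 4060 = (1/3)*20736 - 4060 = 6912 - 4060 = 2852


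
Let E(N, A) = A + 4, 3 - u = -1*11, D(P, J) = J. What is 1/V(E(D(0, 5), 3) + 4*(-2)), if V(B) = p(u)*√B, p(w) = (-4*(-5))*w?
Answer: -I/280 ≈ -0.0035714*I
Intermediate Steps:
u = 14 (u = 3 - (-1)*11 = 3 - 1*(-11) = 3 + 11 = 14)
E(N, A) = 4 + A
p(w) = 20*w
V(B) = 280*√B (V(B) = (20*14)*√B = 280*√B)
1/V(E(D(0, 5), 3) + 4*(-2)) = 1/(280*√((4 + 3) + 4*(-2))) = 1/(280*√(7 - 8)) = 1/(280*√(-1)) = 1/(280*I) = -I/280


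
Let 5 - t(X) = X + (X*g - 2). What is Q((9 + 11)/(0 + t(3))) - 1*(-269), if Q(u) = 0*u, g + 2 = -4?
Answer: 269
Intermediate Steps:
g = -6 (g = -2 - 4 = -6)
t(X) = 7 + 5*X (t(X) = 5 - (X + (X*(-6) - 2)) = 5 - (X + (-6*X - 2)) = 5 - (X + (-2 - 6*X)) = 5 - (-2 - 5*X) = 5 + (2 + 5*X) = 7 + 5*X)
Q(u) = 0
Q((9 + 11)/(0 + t(3))) - 1*(-269) = 0 - 1*(-269) = 0 + 269 = 269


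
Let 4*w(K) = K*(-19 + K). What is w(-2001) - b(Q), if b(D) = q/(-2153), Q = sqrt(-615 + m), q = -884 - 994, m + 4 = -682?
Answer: 2175615387/2153 ≈ 1.0105e+6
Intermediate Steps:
m = -686 (m = -4 - 682 = -686)
w(K) = K*(-19 + K)/4 (w(K) = (K*(-19 + K))/4 = K*(-19 + K)/4)
q = -1878
Q = I*sqrt(1301) (Q = sqrt(-615 - 686) = sqrt(-1301) = I*sqrt(1301) ≈ 36.069*I)
b(D) = 1878/2153 (b(D) = -1878/(-2153) = -1878*(-1/2153) = 1878/2153)
w(-2001) - b(Q) = (1/4)*(-2001)*(-19 - 2001) - 1*1878/2153 = (1/4)*(-2001)*(-2020) - 1878/2153 = 1010505 - 1878/2153 = 2175615387/2153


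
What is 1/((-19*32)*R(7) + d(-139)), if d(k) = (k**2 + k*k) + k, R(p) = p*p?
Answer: 1/8711 ≈ 0.00011480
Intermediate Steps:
R(p) = p**2
d(k) = k + 2*k**2 (d(k) = (k**2 + k**2) + k = 2*k**2 + k = k + 2*k**2)
1/((-19*32)*R(7) + d(-139)) = 1/(-19*32*7**2 - 139*(1 + 2*(-139))) = 1/(-608*49 - 139*(1 - 278)) = 1/(-29792 - 139*(-277)) = 1/(-29792 + 38503) = 1/8711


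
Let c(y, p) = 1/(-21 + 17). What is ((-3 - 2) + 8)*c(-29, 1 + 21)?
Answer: -3/4 ≈ -0.75000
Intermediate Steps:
c(y, p) = -1/4 (c(y, p) = 1/(-4) = -1/4)
((-3 - 2) + 8)*c(-29, 1 + 21) = ((-3 - 2) + 8)*(-1/4) = (-5 + 8)*(-1/4) = 3*(-1/4) = -3/4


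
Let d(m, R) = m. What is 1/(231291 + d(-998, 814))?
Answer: 1/230293 ≈ 4.3423e-6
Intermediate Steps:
1/(231291 + d(-998, 814)) = 1/(231291 - 998) = 1/230293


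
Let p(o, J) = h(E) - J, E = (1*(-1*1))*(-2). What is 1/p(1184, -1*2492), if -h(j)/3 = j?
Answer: 1/2486 ≈ 0.00040225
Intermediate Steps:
E = 2 (E = (1*(-1))*(-2) = -1*(-2) = 2)
h(j) = -3*j
p(o, J) = -6 - J (p(o, J) = -3*2 - J = -6 - J)
1/p(1184, -1*2492) = 1/(-6 - (-1)*2492) = 1/(-6 - 1*(-2492)) = 1/(-6 + 2492) = 1/2486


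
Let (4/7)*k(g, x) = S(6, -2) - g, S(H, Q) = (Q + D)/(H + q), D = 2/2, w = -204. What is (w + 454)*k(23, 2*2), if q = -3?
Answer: -30625/3 ≈ -10208.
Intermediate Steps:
D = 1 (D = 2*(½) = 1)
S(H, Q) = (1 + Q)/(-3 + H) (S(H, Q) = (Q + 1)/(H - 3) = (1 + Q)/(-3 + H))
k(g, x) = -7/12 - 7*g/4 (k(g, x) = 7*((1 - 2)/(-3 + 6) - g)/4 = 7*(-1/3 - g)/4 = 7*((⅓)*(-1) - g)/4 = 7*(-⅓ - g)/4 = -7/12 - 7*g/4)
(w + 454)*k(23, 2*2) = (-204 + 454)*(-7/12 - 7/4*23) = 250*(-7/12 - 161/4) = 250*(-245/6) = -30625/3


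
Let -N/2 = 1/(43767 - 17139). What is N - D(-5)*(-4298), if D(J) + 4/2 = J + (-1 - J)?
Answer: -171670717/13314 ≈ -12894.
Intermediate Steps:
D(J) = -3 (D(J) = -2 + (J + (-1 - J)) = -2 - 1 = -3)
N = -1/13314 (N = -2/(43767 - 17139) = -2/26628 = -2*1/26628 = -1/13314 ≈ -7.5109e-5)
N - D(-5)*(-4298) = -1/13314 - (-3)*(-4298) = -1/13314 - 1*12894 = -1/13314 - 12894 = -171670717/13314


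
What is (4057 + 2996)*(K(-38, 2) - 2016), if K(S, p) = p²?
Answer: -14190636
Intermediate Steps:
(4057 + 2996)*(K(-38, 2) - 2016) = (4057 + 2996)*(2² - 2016) = 7053*(4 - 2016) = 7053*(-2012) = -14190636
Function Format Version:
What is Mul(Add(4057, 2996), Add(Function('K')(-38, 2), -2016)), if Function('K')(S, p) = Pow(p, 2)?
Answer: -14190636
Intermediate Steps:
Mul(Add(4057, 2996), Add(Function('K')(-38, 2), -2016)) = Mul(Add(4057, 2996), Add(Pow(2, 2), -2016)) = Mul(7053, Add(4, -2016)) = Mul(7053, -2012) = -14190636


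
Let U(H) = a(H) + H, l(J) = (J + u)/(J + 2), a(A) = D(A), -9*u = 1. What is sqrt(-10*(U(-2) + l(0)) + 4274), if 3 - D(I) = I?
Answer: sqrt(38201)/3 ≈ 65.150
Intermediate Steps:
u = -1/9 (u = -1/9*1 = -1/9 ≈ -0.11111)
D(I) = 3 - I
a(A) = 3 - A
l(J) = (-1/9 + J)/(2 + J) (l(J) = (J - 1/9)/(J + 2) = (-1/9 + J)/(2 + J))
U(H) = 3 (U(H) = (3 - H) + H = 3)
sqrt(-10*(U(-2) + l(0)) + 4274) = sqrt(-10*(3 + (-1/9 + 0)/(2 + 0)) + 4274) = sqrt(-10*(3 - 1/9/2) + 4274) = sqrt(-10*(3 + (1/2)*(-1/9)) + 4274) = sqrt(-10*(3 - 1/18) + 4274) = sqrt(-10*53/18 + 4274) = sqrt(-265/9 + 4274) = sqrt(38201/9) = sqrt(38201)/3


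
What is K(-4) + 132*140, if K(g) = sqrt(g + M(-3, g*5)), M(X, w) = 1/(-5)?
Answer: 18480 + I*sqrt(105)/5 ≈ 18480.0 + 2.0494*I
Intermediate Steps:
M(X, w) = -1/5
K(g) = sqrt(-1/5 + g) (K(g) = sqrt(g - 1/5) = sqrt(-1/5 + g))
K(-4) + 132*140 = sqrt(-5 + 25*(-4))/5 + 132*140 = sqrt(-5 - 100)/5 + 18480 = sqrt(-105)/5 + 18480 = (I*sqrt(105))/5 + 18480 = I*sqrt(105)/5 + 18480 = 18480 + I*sqrt(105)/5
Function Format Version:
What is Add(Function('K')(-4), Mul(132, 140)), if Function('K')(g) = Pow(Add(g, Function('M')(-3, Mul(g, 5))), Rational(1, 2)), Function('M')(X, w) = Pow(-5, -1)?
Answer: Add(18480, Mul(Rational(1, 5), I, Pow(105, Rational(1, 2)))) ≈ Add(18480., Mul(2.0494, I))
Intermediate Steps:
Function('M')(X, w) = Rational(-1, 5)
Function('K')(g) = Pow(Add(Rational(-1, 5), g), Rational(1, 2)) (Function('K')(g) = Pow(Add(g, Rational(-1, 5)), Rational(1, 2)) = Pow(Add(Rational(-1, 5), g), Rational(1, 2)))
Add(Function('K')(-4), Mul(132, 140)) = Add(Mul(Rational(1, 5), Pow(Add(-5, Mul(25, -4)), Rational(1, 2))), Mul(132, 140)) = Add(Mul(Rational(1, 5), Pow(Add(-5, -100), Rational(1, 2))), 18480) = Add(Mul(Rational(1, 5), Pow(-105, Rational(1, 2))), 18480) = Add(Mul(Rational(1, 5), Mul(I, Pow(105, Rational(1, 2)))), 18480) = Add(Mul(Rational(1, 5), I, Pow(105, Rational(1, 2))), 18480) = Add(18480, Mul(Rational(1, 5), I, Pow(105, Rational(1, 2))))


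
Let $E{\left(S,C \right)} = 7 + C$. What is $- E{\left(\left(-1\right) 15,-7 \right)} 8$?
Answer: $0$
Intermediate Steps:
$- E{\left(\left(-1\right) 15,-7 \right)} 8 = - (7 - 7) 8 = \left(-1\right) 0 \cdot 8 = 0 \cdot 8 = 0$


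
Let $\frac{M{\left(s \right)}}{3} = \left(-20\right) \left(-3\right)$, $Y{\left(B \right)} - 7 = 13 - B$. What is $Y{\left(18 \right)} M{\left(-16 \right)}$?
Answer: $360$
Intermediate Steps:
$Y{\left(B \right)} = 20 - B$ ($Y{\left(B \right)} = 7 - \left(-13 + B\right) = 20 - B$)
$M{\left(s \right)} = 180$ ($M{\left(s \right)} = 3 \left(\left(-20\right) \left(-3\right)\right) = 3 \cdot 60 = 180$)
$Y{\left(18 \right)} M{\left(-16 \right)} = \left(20 - 18\right) 180 = 2 \cdot 180 = 360$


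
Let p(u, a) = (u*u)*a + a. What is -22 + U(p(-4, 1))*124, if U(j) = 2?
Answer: 226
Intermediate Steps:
p(u, a) = a + a*u² (p(u, a) = u²*a + a = a*u² + a = a + a*u²)
-22 + U(p(-4, 1))*124 = -22 + 2*124 = -22 + 248 = 226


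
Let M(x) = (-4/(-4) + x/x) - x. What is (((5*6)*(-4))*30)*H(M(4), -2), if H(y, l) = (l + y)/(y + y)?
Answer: -3600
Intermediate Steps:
M(x) = 2 - x (M(x) = (-4*(-¼) + 1) - x = (1 + 1) - x = 2 - x)
H(y, l) = (l + y)/(2*y) (H(y, l) = (l + y)/((2*y)) = (l + y)*(1/(2*y)) = (l + y)/(2*y))
(((5*6)*(-4))*30)*H(M(4), -2) = (((5*6)*(-4))*30)*((-2 + (2 - 1*4))/(2*(2 - 1*4))) = ((30*(-4))*30)*((-2 + (2 - 4))/(2*(2 - 4))) = (-120*30)*((½)*(-2 - 2)/(-2)) = -1800*(-1)*(-4)/2 = -3600*1 = -3600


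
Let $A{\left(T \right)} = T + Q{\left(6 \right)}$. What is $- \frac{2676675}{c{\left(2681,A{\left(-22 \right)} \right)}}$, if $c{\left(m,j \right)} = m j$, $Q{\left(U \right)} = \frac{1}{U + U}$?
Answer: $\frac{32120100}{705103} \approx 45.554$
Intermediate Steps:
$Q{\left(U \right)} = \frac{1}{2 U}$
$A{\left(T \right)} = \frac{1}{12} + T$ ($A{\left(T \right)} = T + \frac{1}{2 \cdot 6} = T + \frac{1}{2} \cdot \frac{1}{6} = T + \frac{1}{12} = \frac{1}{12} + T$)
$c{\left(m,j \right)} = j m$
$- \frac{2676675}{c{\left(2681,A{\left(-22 \right)} \right)}} = - \frac{2676675}{\left(\frac{1}{12} - 22\right) 2681} = - \frac{2676675}{\left(- \frac{263}{12}\right) 2681} = - \frac{2676675}{- \frac{705103}{12}} = \left(-2676675\right) \left(- \frac{12}{705103}\right) = \frac{32120100}{705103}$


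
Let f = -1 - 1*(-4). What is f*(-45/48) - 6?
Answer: -141/16 ≈ -8.8125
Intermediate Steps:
f = 3 (f = -1 + 4 = 3)
f*(-45/48) - 6 = 3*(-45/48) - 6 = 3*(-45*1/48) - 6 = 3*(-15/16) - 6 = -45/16 - 6 = -141/16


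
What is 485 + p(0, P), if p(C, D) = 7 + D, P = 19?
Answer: 511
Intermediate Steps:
485 + p(0, P) = 485 + (7 + 19) = 485 + 26 = 511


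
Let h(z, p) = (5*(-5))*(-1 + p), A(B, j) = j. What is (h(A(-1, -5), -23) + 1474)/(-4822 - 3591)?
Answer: -2074/8413 ≈ -0.24652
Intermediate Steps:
h(z, p) = 25 - 25*p (h(z, p) = -25*(-1 + p) = 25 - 25*p)
(h(A(-1, -5), -23) + 1474)/(-4822 - 3591) = ((25 - 25*(-23)) + 1474)/(-4822 - 3591) = ((25 + 575) + 1474)/(-8413) = (600 + 1474)*(-1/8413) = 2074*(-1/8413) = -2074/8413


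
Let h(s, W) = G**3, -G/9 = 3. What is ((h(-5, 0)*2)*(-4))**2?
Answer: 24794911296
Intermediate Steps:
G = -27 (G = -9*3 = -27)
h(s, W) = -19683 (h(s, W) = (-27)**3 = -19683)
((h(-5, 0)*2)*(-4))**2 = (-19683*2*(-4))**2 = (-39366*(-4))**2 = 157464**2 = 24794911296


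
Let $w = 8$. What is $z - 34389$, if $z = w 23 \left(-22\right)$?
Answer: $-38437$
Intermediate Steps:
$z = -4048$ ($z = 8 \cdot 23 \left(-22\right) = 184 \left(-22\right) = -4048$)
$z - 34389 = -4048 - 34389 = -38437$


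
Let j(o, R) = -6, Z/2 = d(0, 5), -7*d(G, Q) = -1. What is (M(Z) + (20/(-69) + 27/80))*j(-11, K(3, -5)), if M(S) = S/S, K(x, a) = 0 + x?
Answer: -5783/920 ≈ -6.2859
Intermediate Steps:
d(G, Q) = 1/7 (d(G, Q) = -1/7*(-1) = 1/7)
K(x, a) = x
Z = 2/7 (Z = 2*(1/7) = 2/7 ≈ 0.28571)
M(S) = 1
(M(Z) + (20/(-69) + 27/80))*j(-11, K(3, -5)) = (1 + (20/(-69) + 27/80))*(-6) = (1 + (20*(-1/69) + 27*(1/80)))*(-6) = (1 + (-20/69 + 27/80))*(-6) = (1 + 263/5520)*(-6) = (5783/5520)*(-6) = -5783/920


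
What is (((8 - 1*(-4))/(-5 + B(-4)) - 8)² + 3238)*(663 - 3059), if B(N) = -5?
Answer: -199026136/25 ≈ -7.9610e+6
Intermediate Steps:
(((8 - 1*(-4))/(-5 + B(-4)) - 8)² + 3238)*(663 - 3059) = (((8 - 1*(-4))/(-5 - 5) - 8)² + 3238)*(663 - 3059) = (((8 + 4)/(-10) - 8)² + 3238)*(-2396) = ((12*(-⅒) - 8)² + 3238)*(-2396) = ((-6/5 - 8)² + 3238)*(-2396) = ((-46/5)² + 3238)*(-2396) = (2116/25 + 3238)*(-2396) = (83066/25)*(-2396) = -199026136/25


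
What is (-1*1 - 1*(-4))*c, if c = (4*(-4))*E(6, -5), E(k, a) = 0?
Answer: 0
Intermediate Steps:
c = 0 (c = (4*(-4))*0 = -16*0 = 0)
(-1*1 - 1*(-4))*c = (-1*1 - 1*(-4))*0 = (-1 + 4)*0 = 3*0 = 0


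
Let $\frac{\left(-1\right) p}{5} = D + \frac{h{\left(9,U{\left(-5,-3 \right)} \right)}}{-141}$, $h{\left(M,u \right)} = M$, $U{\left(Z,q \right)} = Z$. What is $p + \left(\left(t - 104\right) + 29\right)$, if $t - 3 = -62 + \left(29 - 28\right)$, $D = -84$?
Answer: $\frac{13504}{47} \approx 287.32$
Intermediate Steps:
$t = -58$ ($t = 3 + \left(-62 + \left(29 - 28\right)\right) = 3 + \left(-62 + 1\right) = 3 - 61 = -58$)
$p = \frac{19755}{47}$ ($p = - 5 \left(-84 + \frac{9}{-141}\right) = - 5 \left(-84 + 9 \left(- \frac{1}{141}\right)\right) = - 5 \left(-84 - \frac{3}{47}\right) = \left(-5\right) \left(- \frac{3951}{47}\right) = \frac{19755}{47} \approx 420.32$)
$p + \left(\left(t - 104\right) + 29\right) = \frac{19755}{47} + \left(\left(-58 - 104\right) + 29\right) = \frac{19755}{47} + \left(-162 + 29\right) = \frac{19755}{47} - 133 = \frac{13504}{47}$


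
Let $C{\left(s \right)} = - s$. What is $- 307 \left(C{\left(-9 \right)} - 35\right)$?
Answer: $7982$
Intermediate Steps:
$- 307 \left(C{\left(-9 \right)} - 35\right) = - 307 \left(\left(-1\right) \left(-9\right) - 35\right) = - 307 \left(9 - 35\right) = \left(-307\right) \left(-26\right) = 7982$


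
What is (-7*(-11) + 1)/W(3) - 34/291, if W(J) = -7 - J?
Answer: -11519/1455 ≈ -7.9168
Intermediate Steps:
(-7*(-11) + 1)/W(3) - 34/291 = (-7*(-11) + 1)/(-7 - 1*3) - 34/291 = (77 + 1)/(-7 - 3) - 34*1/291 = 78/(-10) - 34/291 = 78*(-1/10) - 34/291 = -39/5 - 34/291 = -11519/1455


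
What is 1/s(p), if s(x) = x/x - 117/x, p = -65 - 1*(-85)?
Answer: -20/97 ≈ -0.20619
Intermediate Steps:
p = 20 (p = -65 + 85 = 20)
s(x) = 1 - 117/x
1/s(p) = 1/((-117 + 20)/20) = 1/((1/20)*(-97)) = 1/(-97/20) = -20/97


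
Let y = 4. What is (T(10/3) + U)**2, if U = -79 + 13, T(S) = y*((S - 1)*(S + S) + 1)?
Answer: 4/81 ≈ 0.049383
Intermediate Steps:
T(S) = 4 + 8*S*(-1 + S) (T(S) = 4*((S - 1)*(S + S) + 1) = 4*((-1 + S)*(2*S) + 1) = 4*(2*S*(-1 + S) + 1) = 4*(1 + 2*S*(-1 + S)) = 4 + 8*S*(-1 + S))
U = -66
(T(10/3) + U)**2 = ((4 - 80/3 + 8*(10/3)**2) - 66)**2 = ((4 - 80/3 + 8*(10*(1/3))**2) - 66)**2 = ((4 - 8*10/3 + 8*(10/3)**2) - 66)**2 = ((4 - 80/3 + 8*(100/9)) - 66)**2 = ((4 - 80/3 + 800/9) - 66)**2 = (596/9 - 66)**2 = (2/9)**2 = 4/81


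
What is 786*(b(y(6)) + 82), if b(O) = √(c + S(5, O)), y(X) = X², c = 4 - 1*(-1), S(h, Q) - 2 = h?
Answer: 64452 + 1572*√3 ≈ 67175.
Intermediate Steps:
S(h, Q) = 2 + h
c = 5 (c = 4 + 1 = 5)
b(O) = 2*√3 (b(O) = √(5 + (2 + 5)) = √(5 + 7) = √12 = 2*√3)
786*(b(y(6)) + 82) = 786*(2*√3 + 82) = 786*(82 + 2*√3) = 64452 + 1572*√3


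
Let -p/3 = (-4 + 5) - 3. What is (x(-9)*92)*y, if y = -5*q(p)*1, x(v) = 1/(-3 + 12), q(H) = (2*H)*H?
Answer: -3680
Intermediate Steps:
p = 6 (p = -3*((-4 + 5) - 3) = -3*(1 - 3) = -3*(-2) = 6)
q(H) = 2*H²
x(v) = ⅑ (x(v) = 1/9 = ⅑)
y = -360 (y = -10*6²*1 = -10*36*1 = -5*72*1 = -360*1 = -360)
(x(-9)*92)*y = ((⅑)*92)*(-360) = (92/9)*(-360) = -3680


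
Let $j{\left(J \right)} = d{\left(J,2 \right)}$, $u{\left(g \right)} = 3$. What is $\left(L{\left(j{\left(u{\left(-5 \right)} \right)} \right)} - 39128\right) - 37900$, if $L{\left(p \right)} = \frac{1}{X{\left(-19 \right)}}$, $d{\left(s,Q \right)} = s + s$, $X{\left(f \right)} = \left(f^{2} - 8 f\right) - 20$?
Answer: $- \frac{37974803}{493} \approx -77028.0$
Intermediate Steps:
$X{\left(f \right)} = -20 + f^{2} - 8 f$
$d{\left(s,Q \right)} = 2 s$
$j{\left(J \right)} = 2 J$
$L{\left(p \right)} = \frac{1}{493}$ ($L{\left(p \right)} = \frac{1}{-20 + \left(-19\right)^{2} - -152} = \frac{1}{-20 + 361 + 152} = \frac{1}{493}$)
$\left(L{\left(j{\left(u{\left(-5 \right)} \right)} \right)} - 39128\right) - 37900 = \left(\frac{1}{493} - 39128\right) - 37900 = - \frac{19290103}{493} - 37900 = - \frac{37974803}{493}$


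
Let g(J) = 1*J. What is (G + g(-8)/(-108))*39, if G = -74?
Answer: -25948/9 ≈ -2883.1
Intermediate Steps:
g(J) = J
(G + g(-8)/(-108))*39 = (-74 - 8/(-108))*39 = (-74 - 8*(-1/108))*39 = (-74 + 2/27)*39 = -1996/27*39 = -25948/9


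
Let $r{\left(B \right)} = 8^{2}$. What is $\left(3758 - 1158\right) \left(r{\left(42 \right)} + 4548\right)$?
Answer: $11991200$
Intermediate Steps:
$r{\left(B \right)} = 64$
$\left(3758 - 1158\right) \left(r{\left(42 \right)} + 4548\right) = \left(3758 - 1158\right) \left(64 + 4548\right) = 2600 \cdot 4612 = 11991200$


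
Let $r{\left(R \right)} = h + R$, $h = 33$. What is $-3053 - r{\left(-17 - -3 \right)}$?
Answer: $-3072$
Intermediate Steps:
$r{\left(R \right)} = 33 + R$
$-3053 - r{\left(-17 - -3 \right)} = -3053 - \left(33 - 14\right) = -3053 - 19 = -3072$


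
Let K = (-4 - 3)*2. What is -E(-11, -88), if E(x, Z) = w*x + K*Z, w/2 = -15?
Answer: -1562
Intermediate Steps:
w = -30 (w = 2*(-15) = -30)
K = -14 (K = -7*2 = -14)
E(x, Z) = -30*x - 14*Z
-E(-11, -88) = -(-30*(-11) - 14*(-88)) = -(330 + 1232) = -1*1562 = -1562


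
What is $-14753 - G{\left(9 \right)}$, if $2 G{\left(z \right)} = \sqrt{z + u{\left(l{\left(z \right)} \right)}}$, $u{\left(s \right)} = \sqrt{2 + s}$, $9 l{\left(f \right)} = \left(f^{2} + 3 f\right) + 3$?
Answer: $-14753 - \frac{\sqrt{81 + 3 \sqrt{129}}}{6} \approx -14755.0$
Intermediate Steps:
$l{\left(f \right)} = \frac{1}{3} + \frac{f}{3} + \frac{f^{2}}{9}$ ($l{\left(f \right)} = \frac{\left(f^{2} + 3 f\right) + 3}{9} = \frac{3 + f^{2} + 3 f}{9} = \frac{1}{3} + \frac{f}{3} + \frac{f^{2}}{9}$)
$G{\left(z \right)} = \frac{\sqrt{z + \sqrt{\frac{7}{3} + \frac{z}{3} + \frac{z^{2}}{9}}}}{2}$ ($G{\left(z \right)} = \frac{\sqrt{z + \sqrt{2 + \left(\frac{1}{3} + \frac{z}{3} + \frac{z^{2}}{9}\right)}}}{2} = \frac{\sqrt{z + \sqrt{\frac{7}{3} + \frac{z}{3} + \frac{z^{2}}{9}}}}{2}$)
$-14753 - G{\left(9 \right)} = -14753 - \frac{\sqrt{3 \sqrt{21 + 9^{2} + 3 \cdot 9} + 9 \cdot 9}}{6} = -14753 - \frac{\sqrt{3 \sqrt{21 + 81 + 27} + 81}}{6} = -14753 - \frac{\sqrt{3 \sqrt{129} + 81}}{6} = -14753 - \frac{\sqrt{81 + 3 \sqrt{129}}}{6}$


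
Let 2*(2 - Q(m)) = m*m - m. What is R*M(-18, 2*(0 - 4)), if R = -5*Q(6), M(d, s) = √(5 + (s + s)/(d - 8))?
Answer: 5*√949 ≈ 154.03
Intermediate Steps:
Q(m) = 2 + m/2 - m²/2 (Q(m) = 2 - (m*m - m)/2 = 2 - (m² - m)/2 = 2 + (m/2 - m²/2) = 2 + m/2 - m²/2)
M(d, s) = √(5 + 2*s/(-8 + d)) (M(d, s) = √(5 + (2*s)/(-8 + d)) = √(5 + 2*s/(-8 + d)))
R = 65 (R = -5*(2 + (½)*6 - ½*6²) = -5*(2 + 3 - ½*36) = -5*(2 + 3 - 18) = -5*(-13) = 65)
R*M(-18, 2*(0 - 4)) = 65*√((-40 + 2*(2*(0 - 4)) + 5*(-18))/(-8 - 18)) = 65*√((-40 + 2*(2*(-4)) - 90)/(-26)) = 65*√(-(-40 + 2*(-8) - 90)/26) = 65*√(-(-40 - 16 - 90)/26) = 65*√(-1/26*(-146)) = 65*√(73/13) = 65*(√949/13) = 5*√949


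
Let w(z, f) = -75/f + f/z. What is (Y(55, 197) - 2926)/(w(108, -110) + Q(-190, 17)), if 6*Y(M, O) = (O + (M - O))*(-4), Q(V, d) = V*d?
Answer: 439956/479705 ≈ 0.91714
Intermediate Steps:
Y(M, O) = -2*M/3 (Y(M, O) = ((O + (M - O))*(-4))/6 = (M*(-4))/6 = (-4*M)/6 = -2*M/3)
(Y(55, 197) - 2926)/(w(108, -110) + Q(-190, 17)) = (-⅔*55 - 2926)/((-75/(-110) - 110/108) - 190*17) = (-110/3 - 2926)/((-75*(-1/110) - 110*1/108) - 3230) = -8888/(3*((15/22 - 55/54) - 3230)) = -8888/(3*(-100/297 - 3230)) = -8888/(3*(-959410/297)) = -8888/3*(-297/959410) = 439956/479705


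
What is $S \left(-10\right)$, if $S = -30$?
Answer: $300$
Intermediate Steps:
$S \left(-10\right) = \left(-30\right) \left(-10\right) = 300$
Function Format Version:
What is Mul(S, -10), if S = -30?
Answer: 300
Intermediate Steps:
Mul(S, -10) = Mul(-30, -10) = 300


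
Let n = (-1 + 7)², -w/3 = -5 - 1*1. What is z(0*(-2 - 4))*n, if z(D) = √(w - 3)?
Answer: 36*√15 ≈ 139.43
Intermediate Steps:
w = 18 (w = -3*(-5 - 1*1) = -3*(-5 - 1) = -3*(-6) = 18)
z(D) = √15 (z(D) = √(18 - 3) = √15)
n = 36 (n = 6² = 36)
z(0*(-2 - 4))*n = √15*36 = 36*√15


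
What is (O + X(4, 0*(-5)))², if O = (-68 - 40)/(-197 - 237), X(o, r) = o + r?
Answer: 850084/47089 ≈ 18.053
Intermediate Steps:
O = 54/217 (O = -108/(-434) = -108*(-1/434) = 54/217 ≈ 0.24885)
(O + X(4, 0*(-5)))² = (54/217 + (4 + 0*(-5)))² = (54/217 + (4 + 0))² = (54/217 + 4)² = (922/217)² = 850084/47089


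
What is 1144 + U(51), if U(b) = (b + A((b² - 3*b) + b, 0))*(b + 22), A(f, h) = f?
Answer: 187294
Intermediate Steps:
U(b) = (22 + b)*(b² - b) (U(b) = (b + ((b² - 3*b) + b))*(b + 22) = (b + (b² - 2*b))*(22 + b) = (b² - b)*(22 + b) = (22 + b)*(b² - b))
1144 + U(51) = 1144 + 51*(-22 + 51² + 21*51) = 1144 + 51*(-22 + 2601 + 1071) = 1144 + 51*3650 = 1144 + 186150 = 187294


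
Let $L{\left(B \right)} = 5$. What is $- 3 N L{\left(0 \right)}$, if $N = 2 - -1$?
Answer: $-45$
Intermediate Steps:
$N = 3$ ($N = 2 + 1 = 3$)
$- 3 N L{\left(0 \right)} = \left(-3\right) 3 \cdot 5 = \left(-9\right) 5 = -45$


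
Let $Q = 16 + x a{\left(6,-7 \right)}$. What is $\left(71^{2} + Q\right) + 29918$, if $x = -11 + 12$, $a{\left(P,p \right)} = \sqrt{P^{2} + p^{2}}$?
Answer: $34975 + \sqrt{85} \approx 34984.0$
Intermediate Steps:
$x = 1$
$Q = 16 + \sqrt{85}$ ($Q = 16 + 1 \sqrt{6^{2} + \left(-7\right)^{2}} = 16 + 1 \sqrt{36 + 49} = 16 + 1 \sqrt{85} = 16 + \sqrt{85} \approx 25.22$)
$\left(71^{2} + Q\right) + 29918 = \left(71^{2} + \left(16 + \sqrt{85}\right)\right) + 29918 = \left(5041 + \left(16 + \sqrt{85}\right)\right) + 29918 = \left(5057 + \sqrt{85}\right) + 29918 = 34975 + \sqrt{85}$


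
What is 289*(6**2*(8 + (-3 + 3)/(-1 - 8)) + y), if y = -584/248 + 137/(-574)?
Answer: 1467693147/17794 ≈ 82483.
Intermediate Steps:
y = -46149/17794 (y = -584*1/248 + 137*(-1/574) = -73/31 - 137/574 = -46149/17794 ≈ -2.5935)
289*(6**2*(8 + (-3 + 3)/(-1 - 8)) + y) = 289*(6**2*(8 + (-3 + 3)/(-1 - 8)) - 46149/17794) = 289*(36*(8 + 0/(-9)) - 46149/17794) = 289*(36*(8 + 0*(-1/9)) - 46149/17794) = 289*(36*(8 + 0) - 46149/17794) = 289*(36*8 - 46149/17794) = 289*(288 - 46149/17794) = 289*(5078523/17794) = 1467693147/17794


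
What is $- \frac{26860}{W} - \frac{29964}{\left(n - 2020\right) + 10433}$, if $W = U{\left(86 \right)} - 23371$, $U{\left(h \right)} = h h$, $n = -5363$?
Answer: $- \frac{7935038}{974475} \approx -8.1429$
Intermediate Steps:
$U{\left(h \right)} = h^{2}$
$W = -15975$ ($W = 86^{2} - 23371 = 7396 - 23371 = -15975$)
$- \frac{26860}{W} - \frac{29964}{\left(n - 2020\right) + 10433} = - \frac{26860}{-15975} - \frac{29964}{\left(-5363 - 2020\right) + 10433} = \left(-26860\right) \left(- \frac{1}{15975}\right) - \frac{29964}{-7383 + 10433} = \frac{5372}{3195} - \frac{29964}{3050} = \frac{5372}{3195} - \frac{14982}{1525} = - \frac{7935038}{974475}$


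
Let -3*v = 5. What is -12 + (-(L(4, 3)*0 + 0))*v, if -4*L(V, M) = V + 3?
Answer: -12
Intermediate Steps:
L(V, M) = -¾ - V/4 (L(V, M) = -(V + 3)/4 = -(3 + V)/4 = -¾ - V/4)
v = -5/3 (v = -⅓*5 = -5/3 ≈ -1.6667)
-12 + (-(L(4, 3)*0 + 0))*v = -12 - ((-¾ - ¼*4)*0 + 0)*(-5/3) = -12 - ((-¾ - 1)*0 + 0)*(-5/3) = -12 - (-7/4*0 + 0)*(-5/3) = -12 - (0 + 0)*(-5/3) = -12 - 1*0*(-5/3) = -12 + 0*(-5/3) = -12 + 0 = -12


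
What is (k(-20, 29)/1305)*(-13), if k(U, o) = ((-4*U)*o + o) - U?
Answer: -30797/1305 ≈ -23.599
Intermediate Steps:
k(U, o) = o - U - 4*U*o (k(U, o) = (-4*U*o + o) - U = (o - 4*U*o) - U = o - U - 4*U*o)
(k(-20, 29)/1305)*(-13) = ((29 - 1*(-20) - 4*(-20)*29)/1305)*(-13) = ((29 + 20 + 2320)*(1/1305))*(-13) = (2369*(1/1305))*(-13) = (2369/1305)*(-13) = -30797/1305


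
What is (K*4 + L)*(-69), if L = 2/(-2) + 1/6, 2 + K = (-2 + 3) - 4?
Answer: 2875/2 ≈ 1437.5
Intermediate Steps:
K = -5 (K = -2 + ((-2 + 3) - 4) = -2 + (1 - 4) = -2 - 3 = -5)
L = -⅚ (L = 2*(-½) + 1*(⅙) = -1 + ⅙ = -⅚ ≈ -0.83333)
(K*4 + L)*(-69) = (-5*4 - ⅚)*(-69) = (-20 - ⅚)*(-69) = -125/6*(-69) = 2875/2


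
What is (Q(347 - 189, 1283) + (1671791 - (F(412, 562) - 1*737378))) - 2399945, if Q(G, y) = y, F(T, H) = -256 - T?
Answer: 11175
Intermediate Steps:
(Q(347 - 189, 1283) + (1671791 - (F(412, 562) - 1*737378))) - 2399945 = (1283 + (1671791 - ((-256 - 1*412) - 1*737378))) - 2399945 = (1283 + (1671791 - ((-256 - 412) - 737378))) - 2399945 = (1283 + (1671791 - (-668 - 737378))) - 2399945 = (1283 + (1671791 - 1*(-738046))) - 2399945 = (1283 + (1671791 + 738046)) - 2399945 = (1283 + 2409837) - 2399945 = 2411120 - 2399945 = 11175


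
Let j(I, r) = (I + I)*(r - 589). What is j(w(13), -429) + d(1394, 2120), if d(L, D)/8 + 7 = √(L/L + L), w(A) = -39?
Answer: 79348 + 24*√155 ≈ 79647.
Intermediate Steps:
d(L, D) = -56 + 8*√(1 + L) (d(L, D) = -56 + 8*√(L/L + L) = -56 + 8*√(1 + L))
j(I, r) = 2*I*(-589 + r) (j(I, r) = (2*I)*(-589 + r) = 2*I*(-589 + r))
j(w(13), -429) + d(1394, 2120) = 2*(-39)*(-589 - 429) + (-56 + 8*√(1 + 1394)) = 2*(-39)*(-1018) + (-56 + 8*√1395) = 79404 + (-56 + 8*(3*√155)) = 79404 + (-56 + 24*√155) = 79348 + 24*√155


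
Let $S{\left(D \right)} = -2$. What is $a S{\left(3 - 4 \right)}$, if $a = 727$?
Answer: $-1454$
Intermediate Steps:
$a S{\left(3 - 4 \right)} = 727 \left(-2\right) = -1454$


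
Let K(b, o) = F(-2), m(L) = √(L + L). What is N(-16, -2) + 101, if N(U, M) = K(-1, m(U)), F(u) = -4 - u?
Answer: 99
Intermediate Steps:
m(L) = √2*√L (m(L) = √(2*L) = √2*√L)
K(b, o) = -2 (K(b, o) = -4 - 1*(-2) = -4 + 2 = -2)
N(U, M) = -2
N(-16, -2) + 101 = -2 + 101 = 99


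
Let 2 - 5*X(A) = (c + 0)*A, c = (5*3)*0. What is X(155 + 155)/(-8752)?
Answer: -1/21880 ≈ -4.5704e-5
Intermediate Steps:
c = 0 (c = 15*0 = 0)
X(A) = ⅖ (X(A) = ⅖ - (0 + 0)*A/5 = ⅖ - 0*A = ⅖ - ⅕*0 = ⅖ + 0 = ⅖)
X(155 + 155)/(-8752) = (⅖)/(-8752) = (⅖)*(-1/8752) = -1/21880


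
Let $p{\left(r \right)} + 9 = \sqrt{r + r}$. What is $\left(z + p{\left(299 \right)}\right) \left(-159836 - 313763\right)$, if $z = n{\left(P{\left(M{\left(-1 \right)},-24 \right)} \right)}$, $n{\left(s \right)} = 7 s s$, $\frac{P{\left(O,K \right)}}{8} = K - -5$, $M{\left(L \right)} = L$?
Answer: $-76589956681 - 473599 \sqrt{598} \approx -7.6601 \cdot 10^{10}$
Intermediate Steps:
$P{\left(O,K \right)} = 40 + 8 K$ ($P{\left(O,K \right)} = 8 \left(K - -5\right) = 8 \left(K + 5\right) = 8 \left(5 + K\right) = 40 + 8 K$)
$n{\left(s \right)} = 7 s^{2}$
$p{\left(r \right)} = -9 + \sqrt{2} \sqrt{r}$ ($p{\left(r \right)} = -9 + \sqrt{r + r} = -9 + \sqrt{2 r} = -9 + \sqrt{2} \sqrt{r}$)
$z = 161728$ ($z = 7 \left(40 + 8 \left(-24\right)\right)^{2} = 7 \left(40 - 192\right)^{2} = 7 \left(-152\right)^{2} = 7 \cdot 23104 = 161728$)
$\left(z + p{\left(299 \right)}\right) \left(-159836 - 313763\right) = \left(161728 - \left(9 - \sqrt{2} \sqrt{299}\right)\right) \left(-159836 - 313763\right) = \left(161728 - \left(9 - \sqrt{598}\right)\right) \left(-473599\right) = \left(161719 + \sqrt{598}\right) \left(-473599\right) = -76589956681 - 473599 \sqrt{598}$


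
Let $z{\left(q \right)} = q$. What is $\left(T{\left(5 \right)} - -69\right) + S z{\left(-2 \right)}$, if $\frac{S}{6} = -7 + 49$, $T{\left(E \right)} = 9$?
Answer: $-426$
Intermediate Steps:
$S = 252$ ($S = 6 \left(-7 + 49\right) = 6 \cdot 42 = 252$)
$\left(T{\left(5 \right)} - -69\right) + S z{\left(-2 \right)} = \left(9 - -69\right) + 252 \left(-2\right) = \left(9 + 69\right) - 504 = 78 - 504 = -426$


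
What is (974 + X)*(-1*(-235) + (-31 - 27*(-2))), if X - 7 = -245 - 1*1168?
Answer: -111456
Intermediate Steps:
X = -1406 (X = 7 + (-245 - 1*1168) = 7 + (-245 - 1168) = 7 - 1413 = -1406)
(974 + X)*(-1*(-235) + (-31 - 27*(-2))) = (974 - 1406)*(-1*(-235) + (-31 - 27*(-2))) = -432*(235 + (-31 + 54)) = -432*(235 + 23) = -432*258 = -111456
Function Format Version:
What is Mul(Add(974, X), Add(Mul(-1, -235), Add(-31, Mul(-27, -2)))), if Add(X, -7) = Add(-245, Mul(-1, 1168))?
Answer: -111456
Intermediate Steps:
X = -1406 (X = Add(7, Add(-245, Mul(-1, 1168))) = Add(7, Add(-245, -1168)) = Add(7, -1413) = -1406)
Mul(Add(974, X), Add(Mul(-1, -235), Add(-31, Mul(-27, -2)))) = Mul(Add(974, -1406), Add(Mul(-1, -235), Add(-31, Mul(-27, -2)))) = Mul(-432, Add(235, Add(-31, 54))) = Mul(-432, Add(235, 23)) = Mul(-432, 258) = -111456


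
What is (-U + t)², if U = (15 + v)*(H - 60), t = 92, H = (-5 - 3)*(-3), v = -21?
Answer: 15376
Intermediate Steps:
H = 24 (H = -8*(-3) = 24)
U = 216 (U = (15 - 21)*(24 - 60) = -6*(-36) = 216)
(-U + t)² = (-1*216 + 92)² = (-216 + 92)² = (-124)² = 15376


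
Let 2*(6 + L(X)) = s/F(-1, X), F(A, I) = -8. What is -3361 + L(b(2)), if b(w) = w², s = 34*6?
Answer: -13519/4 ≈ -3379.8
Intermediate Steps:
s = 204
L(X) = -75/4 (L(X) = -6 + (204/(-8))/2 = -6 + (204*(-⅛))/2 = -6 + (½)*(-51/2) = -6 - 51/4 = -75/4)
-3361 + L(b(2)) = -3361 - 75/4 = -13519/4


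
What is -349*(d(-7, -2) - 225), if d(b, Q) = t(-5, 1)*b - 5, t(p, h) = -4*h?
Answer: 70498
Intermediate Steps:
d(b, Q) = -5 - 4*b (d(b, Q) = (-4*1)*b - 5 = -4*b - 5 = -5 - 4*b)
-349*(d(-7, -2) - 225) = -349*((-5 - 4*(-7)) - 225) = -349*((-5 + 28) - 225) = -349*(23 - 225) = -349*(-202) = 70498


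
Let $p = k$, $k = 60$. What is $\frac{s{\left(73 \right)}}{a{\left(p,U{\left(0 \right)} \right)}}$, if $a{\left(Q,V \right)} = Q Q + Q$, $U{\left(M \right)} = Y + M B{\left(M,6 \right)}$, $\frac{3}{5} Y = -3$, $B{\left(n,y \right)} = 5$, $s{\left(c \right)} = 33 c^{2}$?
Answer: $\frac{58619}{1220} \approx 48.048$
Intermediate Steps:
$Y = -5$ ($Y = \frac{5}{3} \left(-3\right) = -5$)
$p = 60$
$U{\left(M \right)} = -5 + 5 M$ ($U{\left(M \right)} = -5 + M 5 = -5 + 5 M$)
$a{\left(Q,V \right)} = Q + Q^{2}$ ($a{\left(Q,V \right)} = Q^{2} + Q = Q + Q^{2}$)
$\frac{s{\left(73 \right)}}{a{\left(p,U{\left(0 \right)} \right)}} = \frac{33 \cdot 73^{2}}{60 \left(1 + 60\right)} = \frac{33 \cdot 5329}{60 \cdot 61} = \frac{175857}{3660} = 175857 \cdot \frac{1}{3660} = \frac{58619}{1220}$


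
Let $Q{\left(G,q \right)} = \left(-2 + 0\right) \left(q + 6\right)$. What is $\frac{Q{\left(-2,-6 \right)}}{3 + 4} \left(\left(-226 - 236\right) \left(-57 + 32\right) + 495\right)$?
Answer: $0$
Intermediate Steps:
$Q{\left(G,q \right)} = -12 - 2 q$ ($Q{\left(G,q \right)} = - 2 \left(6 + q\right) = -12 - 2 q$)
$\frac{Q{\left(-2,-6 \right)}}{3 + 4} \left(\left(-226 - 236\right) \left(-57 + 32\right) + 495\right) = \frac{-12 - -12}{3 + 4} \left(\left(-226 - 236\right) \left(-57 + 32\right) + 495\right) = \frac{-12 + 12}{7} \left(\left(-462\right) \left(-25\right) + 495\right) = 0 \cdot \frac{1}{7} \left(11550 + 495\right) = 0 \cdot 12045 = 0$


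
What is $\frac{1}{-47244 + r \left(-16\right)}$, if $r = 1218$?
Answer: $- \frac{1}{66732} \approx -1.4985 \cdot 10^{-5}$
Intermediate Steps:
$\frac{1}{-47244 + r \left(-16\right)} = \frac{1}{-47244 + 1218 \left(-16\right)} = \frac{1}{-47244 - 19488} = \frac{1}{-66732} = - \frac{1}{66732}$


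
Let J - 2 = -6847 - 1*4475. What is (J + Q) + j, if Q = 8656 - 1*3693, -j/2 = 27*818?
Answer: -50529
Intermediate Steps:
j = -44172 (j = -54*818 = -2*22086 = -44172)
J = -11320 (J = 2 + (-6847 - 1*4475) = 2 + (-6847 - 4475) = 2 - 11322 = -11320)
Q = 4963 (Q = 8656 - 3693 = 4963)
(J + Q) + j = (-11320 + 4963) - 44172 = -6357 - 44172 = -50529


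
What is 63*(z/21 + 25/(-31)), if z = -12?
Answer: -2691/31 ≈ -86.806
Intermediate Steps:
63*(z/21 + 25/(-31)) = 63*(-12/21 + 25/(-31)) = 63*(-12*1/21 + 25*(-1/31)) = 63*(-4/7 - 25/31) = 63*(-299/217) = -2691/31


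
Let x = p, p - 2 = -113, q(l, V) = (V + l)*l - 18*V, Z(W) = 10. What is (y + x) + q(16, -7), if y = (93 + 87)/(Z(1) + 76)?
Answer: 6927/43 ≈ 161.09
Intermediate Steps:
q(l, V) = -18*V + l*(V + l) (q(l, V) = l*(V + l) - 18*V = -18*V + l*(V + l))
p = -111 (p = 2 - 113 = -111)
x = -111
y = 90/43 (y = (93 + 87)/(10 + 76) = 180/86 = 180*(1/86) = 90/43 ≈ 2.0930)
(y + x) + q(16, -7) = (90/43 - 111) + (16² - 18*(-7) - 7*16) = -4683/43 + (256 + 126 - 112) = -4683/43 + 270 = 6927/43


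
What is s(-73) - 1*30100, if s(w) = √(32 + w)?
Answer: -30100 + I*√41 ≈ -30100.0 + 6.4031*I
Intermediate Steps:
s(-73) - 1*30100 = √(32 - 73) - 1*30100 = √(-41) - 30100 = I*√41 - 30100 = -30100 + I*√41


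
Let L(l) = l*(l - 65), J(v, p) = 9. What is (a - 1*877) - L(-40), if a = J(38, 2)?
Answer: -5068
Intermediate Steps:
a = 9
L(l) = l*(-65 + l)
(a - 1*877) - L(-40) = (9 - 1*877) - (-40)*(-65 - 40) = (9 - 877) - (-40)*(-105) = -868 - 1*4200 = -868 - 4200 = -5068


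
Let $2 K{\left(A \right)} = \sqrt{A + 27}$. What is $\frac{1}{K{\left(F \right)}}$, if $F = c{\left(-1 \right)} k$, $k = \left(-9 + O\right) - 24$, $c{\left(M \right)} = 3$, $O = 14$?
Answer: $- \frac{i \sqrt{30}}{15} \approx - 0.36515 i$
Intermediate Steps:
$k = -19$ ($k = \left(-9 + 14\right) - 24 = 5 - 24 = -19$)
$F = -57$ ($F = 3 \left(-19\right) = -57$)
$K{\left(A \right)} = \frac{\sqrt{27 + A}}{2}$ ($K{\left(A \right)} = \frac{\sqrt{A + 27}}{2} = \frac{\sqrt{27 + A}}{2}$)
$\frac{1}{K{\left(F \right)}} = \frac{1}{\frac{1}{2} \sqrt{27 - 57}} = \frac{1}{\frac{1}{2} \sqrt{-30}} = \frac{1}{\frac{1}{2} i \sqrt{30}} = - \frac{i \sqrt{30}}{15}$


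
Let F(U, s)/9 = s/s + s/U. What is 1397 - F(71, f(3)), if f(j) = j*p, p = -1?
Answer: 98575/71 ≈ 1388.4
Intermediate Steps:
f(j) = -j (f(j) = j*(-1) = -j)
F(U, s) = 9 + 9*s/U (F(U, s) = 9*(s/s + s/U) = 9*(1 + s/U) = 9 + 9*s/U)
1397 - F(71, f(3)) = 1397 - (9 + 9*(-1*3)/71) = 1397 - (9 + 9*(-3)*(1/71)) = 1397 - (9 - 27/71) = 1397 - 1*612/71 = 1397 - 612/71 = 98575/71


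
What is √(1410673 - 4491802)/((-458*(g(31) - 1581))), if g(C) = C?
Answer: I*√3081129/709900 ≈ 0.0024726*I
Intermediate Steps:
√(1410673 - 4491802)/((-458*(g(31) - 1581))) = √(1410673 - 4491802)/((-458*(31 - 1581))) = √(-3081129)/((-458*(-1550))) = (I*√3081129)/709900 = (I*√3081129)*(1/709900) = I*√3081129/709900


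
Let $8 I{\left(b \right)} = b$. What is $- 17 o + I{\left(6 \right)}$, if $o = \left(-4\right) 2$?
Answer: $\frac{547}{4} \approx 136.75$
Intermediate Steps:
$I{\left(b \right)} = \frac{b}{8}$
$o = -8$
$- 17 o + I{\left(6 \right)} = \left(-17\right) \left(-8\right) + \frac{1}{8} \cdot 6 = 136 + \frac{3}{4} = \frac{547}{4}$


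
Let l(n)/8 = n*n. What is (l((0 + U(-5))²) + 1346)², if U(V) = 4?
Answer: 11519236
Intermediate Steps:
l(n) = 8*n² (l(n) = 8*(n*n) = 8*n²)
(l((0 + U(-5))²) + 1346)² = (8*((0 + 4)²)² + 1346)² = (8*(4²)² + 1346)² = (8*16² + 1346)² = (8*256 + 1346)² = (2048 + 1346)² = 3394² = 11519236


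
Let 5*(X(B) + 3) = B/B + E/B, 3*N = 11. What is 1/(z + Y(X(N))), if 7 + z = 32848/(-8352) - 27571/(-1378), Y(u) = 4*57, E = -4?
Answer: 179829/42632966 ≈ 0.0042181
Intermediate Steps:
N = 11/3 (N = (1/3)*11 = 11/3 ≈ 3.6667)
X(B) = -14/5 - 4/(5*B) (X(B) = -3 + (B/B - 4/B)/5 = -3 + (1 - 4/B)/5 = -3 + (1/5 - 4/(5*B)) = -14/5 - 4/(5*B))
Y(u) = 228
z = 1631954/179829 (z = -7 + (32848/(-8352) - 27571/(-1378)) = -7 + (32848*(-1/8352) - 27571*(-1/1378)) = -7 + (-2053/522 + 27571/1378) = -7 + 2890757/179829 = 1631954/179829 ≈ 9.0750)
1/(z + Y(X(N))) = 1/(1631954/179829 + 228) = 1/(42632966/179829) = 179829/42632966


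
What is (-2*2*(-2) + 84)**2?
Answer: 8464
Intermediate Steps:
(-2*2*(-2) + 84)**2 = (-4*(-2) + 84)**2 = (8 + 84)**2 = 92**2 = 8464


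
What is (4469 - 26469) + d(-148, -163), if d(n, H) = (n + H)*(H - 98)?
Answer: 59171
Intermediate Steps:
d(n, H) = (-98 + H)*(H + n) (d(n, H) = (H + n)*(-98 + H) = (-98 + H)*(H + n))
(4469 - 26469) + d(-148, -163) = (4469 - 26469) + ((-163)² - 98*(-163) - 98*(-148) - 163*(-148)) = -22000 + (26569 + 15974 + 14504 + 24124) = -22000 + 81171 = 59171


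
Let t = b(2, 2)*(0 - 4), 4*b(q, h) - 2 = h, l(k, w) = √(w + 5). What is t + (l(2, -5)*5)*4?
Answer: -4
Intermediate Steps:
l(k, w) = √(5 + w)
b(q, h) = ½ + h/4
t = -4 (t = (½ + (¼)*2)*(0 - 4) = (½ + ½)*(-4) = 1*(-4) = -4)
t + (l(2, -5)*5)*4 = -4 + (√(5 - 5)*5)*4 = -4 + (√0*5)*4 = -4 + (0*5)*4 = -4 + 0*4 = -4 + 0 = -4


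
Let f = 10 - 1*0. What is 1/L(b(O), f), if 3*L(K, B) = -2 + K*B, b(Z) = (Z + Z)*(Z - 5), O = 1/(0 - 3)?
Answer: 27/302 ≈ 0.089404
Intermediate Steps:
f = 10 (f = 10 + 0 = 10)
O = -⅓ (O = 1/(-3) = -⅓ ≈ -0.33333)
b(Z) = 2*Z*(-5 + Z) (b(Z) = (2*Z)*(-5 + Z) = 2*Z*(-5 + Z))
L(K, B) = -⅔ + B*K/3 (L(K, B) = (-2 + K*B)/3 = (-2 + B*K)/3 = -⅔ + B*K/3)
1/L(b(O), f) = 1/(-⅔ + (⅓)*10*(2*(-⅓)*(-5 - ⅓))) = 1/(-⅔ + (⅓)*10*(2*(-⅓)*(-16/3))) = 1/(-⅔ + (⅓)*10*(32/9)) = 1/(-⅔ + 320/27) = 1/(302/27) = 27/302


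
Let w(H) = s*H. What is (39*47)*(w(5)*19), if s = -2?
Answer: -348270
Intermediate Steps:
w(H) = -2*H
(39*47)*(w(5)*19) = (39*47)*(-2*5*19) = 1833*(-10*19) = 1833*(-190) = -348270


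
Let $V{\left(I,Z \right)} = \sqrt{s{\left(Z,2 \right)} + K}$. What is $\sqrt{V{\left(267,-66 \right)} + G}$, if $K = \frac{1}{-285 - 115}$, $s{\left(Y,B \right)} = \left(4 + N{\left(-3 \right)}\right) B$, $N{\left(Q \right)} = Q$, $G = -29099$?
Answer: $\frac{\sqrt{-2909900 + 5 \sqrt{799}}}{10} \approx 170.58 i$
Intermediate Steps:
$s{\left(Y,B \right)} = B$ ($s{\left(Y,B \right)} = \left(4 - 3\right) B = 1 B = B$)
$K = - \frac{1}{400}$ ($K = \frac{1}{-400} = - \frac{1}{400} \approx -0.0025$)
$V{\left(I,Z \right)} = \frac{\sqrt{799}}{20}$ ($V{\left(I,Z \right)} = \sqrt{2 - \frac{1}{400}} = \sqrt{\frac{799}{400}} = \frac{\sqrt{799}}{20}$)
$\sqrt{V{\left(267,-66 \right)} + G} = \sqrt{\frac{\sqrt{799}}{20} - 29099} = \sqrt{-29099 + \frac{\sqrt{799}}{20}}$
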